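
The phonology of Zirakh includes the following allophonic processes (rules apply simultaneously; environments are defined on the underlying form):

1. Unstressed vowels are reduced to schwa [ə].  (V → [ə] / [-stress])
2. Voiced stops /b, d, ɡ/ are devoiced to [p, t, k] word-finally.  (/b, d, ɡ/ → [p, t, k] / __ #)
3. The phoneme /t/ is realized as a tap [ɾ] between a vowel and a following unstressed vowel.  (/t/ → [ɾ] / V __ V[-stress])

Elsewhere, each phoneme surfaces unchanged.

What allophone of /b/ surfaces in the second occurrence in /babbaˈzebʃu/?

[b]

/b/ (between /a/ and /b/) is in the target of rule 2 but the environment (word-finally) is not met → [b].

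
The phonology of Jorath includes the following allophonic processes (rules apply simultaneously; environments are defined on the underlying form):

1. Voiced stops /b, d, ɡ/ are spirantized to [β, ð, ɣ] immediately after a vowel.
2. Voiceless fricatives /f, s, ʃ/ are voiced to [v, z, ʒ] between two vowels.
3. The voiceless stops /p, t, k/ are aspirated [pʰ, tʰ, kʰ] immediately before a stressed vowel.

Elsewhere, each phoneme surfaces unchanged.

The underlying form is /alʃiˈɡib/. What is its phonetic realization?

[alʃiˈɣiβ]

/a/ — not in any rule's target class → [a].
/l/ (between /a/ and /ʃ/): no rule targets it → [l].
/ʃ/ (between /l/ and /i/): rule 2 targets it, but not between two vowels → unchanged [ʃ].
/i/ (between /ʃ/ and /ɡ/): no rule targets it → [i].
Rule 1 applies to /ɡ/ (between /i/ and /i/: immediately after a vowel) → [ɣ].
/i/ — not in any rule's target class → [i].
/b/ (word-final) occurs immediately after a vowel → [β] by rule 1.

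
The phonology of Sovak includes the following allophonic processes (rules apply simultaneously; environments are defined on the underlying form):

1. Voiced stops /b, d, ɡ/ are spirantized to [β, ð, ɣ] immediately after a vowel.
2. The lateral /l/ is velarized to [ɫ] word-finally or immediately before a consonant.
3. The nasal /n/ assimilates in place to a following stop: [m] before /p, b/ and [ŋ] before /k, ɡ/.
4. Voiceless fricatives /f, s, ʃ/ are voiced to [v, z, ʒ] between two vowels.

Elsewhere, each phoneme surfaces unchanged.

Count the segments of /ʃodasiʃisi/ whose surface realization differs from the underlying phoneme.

4

Segments that undergo a rule: /d/ → [ð] (rule 1); /s/ → [z] (rule 4); /ʃ/ → [ʒ] (rule 4); /s/ → [z] (rule 4).
All other segments surface unchanged.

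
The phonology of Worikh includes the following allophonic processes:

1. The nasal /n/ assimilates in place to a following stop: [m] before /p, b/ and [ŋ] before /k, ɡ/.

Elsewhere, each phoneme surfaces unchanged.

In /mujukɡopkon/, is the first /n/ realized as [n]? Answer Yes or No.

/n/ — word-final; rule 1 does not apply here → [n].
The actual realization is [n], which matches [n].

Yes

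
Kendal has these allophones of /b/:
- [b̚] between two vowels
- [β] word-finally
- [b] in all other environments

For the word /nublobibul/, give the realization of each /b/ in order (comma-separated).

[b], [b̚], [b̚]

Occurrence 1 (position 3): no conditioning environment matches → elsewhere allophone [b].
Occurrence 2 (position 6): between two vowels → [b̚].
Occurrence 3 (position 8): between two vowels → [b̚].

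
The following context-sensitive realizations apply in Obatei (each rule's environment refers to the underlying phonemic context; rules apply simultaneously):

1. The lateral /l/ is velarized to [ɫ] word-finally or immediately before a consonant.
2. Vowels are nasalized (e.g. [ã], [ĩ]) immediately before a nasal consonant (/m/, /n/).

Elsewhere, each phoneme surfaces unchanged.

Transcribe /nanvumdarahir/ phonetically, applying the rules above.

/n/ — not in any rule's target class → [n].
/a/ meets the environment for rule 2 (before a nasal consonant) → [ã].
/n/ (between /a/ and /v/) is unaffected → [n].
/v/ (between /n/ and /u/) is unaffected → [v].
/u/ (between /v/ and /m/): before a nasal consonant, so rule 2 applies → [ũ].
/m/ (between /u/ and /d/) is unaffected → [m].
/d/ (between /m/ and /a/): no rule targets it → [d].
/a/ (between /d/ and /r/) fails the environment for rule 2, so it stays [a].
/r/ (between /a/ and /a/) is unaffected → [r].
/a/ (between /r/ and /h/) fails the environment for rule 2, so it stays [a].
/h/ (between /a/ and /i/) is unaffected → [h].
/i/ (between /h/ and /r/): rule 2 targets it, but not before a nasal consonant → unchanged [i].
/r/ (word-final): no rule targets it → [r].

[nãnvũmdarahir]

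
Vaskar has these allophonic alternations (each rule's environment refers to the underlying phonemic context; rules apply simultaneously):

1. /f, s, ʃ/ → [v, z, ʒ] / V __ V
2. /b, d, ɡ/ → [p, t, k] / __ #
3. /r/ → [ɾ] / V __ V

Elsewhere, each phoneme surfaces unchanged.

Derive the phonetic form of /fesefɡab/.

[fezefɡap]

/f/ (word-initial) fails the environment for rule 1, so it stays [f].
/e/ (between /f/ and /s/): no rule targets it → [e].
/s/ meets the environment for rule 1 (between two vowels) → [z].
/e/ (between /s/ and /f/): no rule targets it → [e].
/f/ (between /e/ and /ɡ/) fails the environment for rule 1, so it stays [f].
/ɡ/ (between /f/ and /a/) fails the environment for rule 2, so it stays [ɡ].
/a/ — not in any rule's target class → [a].
/b/ (word-final): word-finally, so rule 2 applies → [p].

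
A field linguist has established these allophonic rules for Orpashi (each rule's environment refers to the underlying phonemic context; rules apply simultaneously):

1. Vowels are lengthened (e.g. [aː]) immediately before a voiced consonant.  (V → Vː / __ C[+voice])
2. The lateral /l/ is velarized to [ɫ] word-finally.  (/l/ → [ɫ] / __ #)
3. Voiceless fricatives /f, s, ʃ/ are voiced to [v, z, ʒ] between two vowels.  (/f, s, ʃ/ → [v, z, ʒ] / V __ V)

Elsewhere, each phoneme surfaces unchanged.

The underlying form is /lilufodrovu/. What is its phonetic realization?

[liːluvoːdroːvu]

/l/ (word-initial) fails the environment for rule 2, so it stays [l].
Rule 1 applies to /i/ (between /l/ and /l/: before a voiced consonant) → [iː].
/l/ — between /i/ and /u/; rule 2 does not apply here → [l].
/u/ (between /l/ and /f/) fails the environment for rule 1, so it stays [u].
/f/ — between /u/ and /o/, between two vowels — surfaces as [v] (rule 3).
Rule 1 applies to /o/ (between /f/ and /d/: before a voiced consonant) → [oː].
/d/ stays [d].
/r/ — not in any rule's target class → [r].
/o/ (between /r/ and /v/) occurs before a voiced consonant → [oː] by rule 1.
/v/ (between /o/ and /u/): no rule targets it → [v].
/u/ (word-final) fails the environment for rule 1, so it stays [u].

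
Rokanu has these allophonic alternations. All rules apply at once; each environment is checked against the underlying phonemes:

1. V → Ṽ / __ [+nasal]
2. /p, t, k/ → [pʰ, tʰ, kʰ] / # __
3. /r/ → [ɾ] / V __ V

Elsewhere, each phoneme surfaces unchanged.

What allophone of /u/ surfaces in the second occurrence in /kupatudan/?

/u/ (between /t/ and /d/) fails the environment for rule 1, so it stays [u].

[u]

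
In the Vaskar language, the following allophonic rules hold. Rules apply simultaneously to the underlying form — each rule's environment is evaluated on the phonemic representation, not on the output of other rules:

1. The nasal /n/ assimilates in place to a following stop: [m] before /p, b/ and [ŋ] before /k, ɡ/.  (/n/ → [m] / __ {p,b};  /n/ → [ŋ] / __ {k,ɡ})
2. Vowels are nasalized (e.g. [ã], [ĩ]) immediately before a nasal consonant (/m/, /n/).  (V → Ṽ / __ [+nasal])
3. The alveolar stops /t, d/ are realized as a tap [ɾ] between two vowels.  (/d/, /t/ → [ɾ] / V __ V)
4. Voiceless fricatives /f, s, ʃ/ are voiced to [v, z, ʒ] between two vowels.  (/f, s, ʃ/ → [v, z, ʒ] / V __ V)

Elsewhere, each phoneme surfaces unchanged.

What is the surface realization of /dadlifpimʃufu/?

/d/ — word-initial; rule 3 does not apply here → [d].
/a/ (between /d/ and /d/): rule 2 targets it, but not before a nasal consonant → unchanged [a].
/d/ (between /a/ and /l/): rule 3 targets it, but not between two vowels → unchanged [d].
/l/ — not in any rule's target class → [l].
/i/ — between /l/ and /f/; rule 2 does not apply here → [i].
/f/ (between /i/ and /p/) fails the environment for rule 4, so it stays [f].
/p/ (between /f/ and /i/) is unaffected → [p].
Rule 2 applies to /i/ (between /p/ and /m/: before a nasal consonant) → [ĩ].
/m/ — not in any rule's target class → [m].
/ʃ/ (between /m/ and /u/) fails the environment for rule 4, so it stays [ʃ].
/u/ (between /ʃ/ and /f/): rule 2 targets it, but not before a nasal consonant → unchanged [u].
/f/ — between /u/ and /u/, between two vowels — surfaces as [v] (rule 4).
/u/ (word-final) is in the target of rule 2 but the environment (before a nasal consonant) is not met → [u].

[dadlifpĩmʃuvu]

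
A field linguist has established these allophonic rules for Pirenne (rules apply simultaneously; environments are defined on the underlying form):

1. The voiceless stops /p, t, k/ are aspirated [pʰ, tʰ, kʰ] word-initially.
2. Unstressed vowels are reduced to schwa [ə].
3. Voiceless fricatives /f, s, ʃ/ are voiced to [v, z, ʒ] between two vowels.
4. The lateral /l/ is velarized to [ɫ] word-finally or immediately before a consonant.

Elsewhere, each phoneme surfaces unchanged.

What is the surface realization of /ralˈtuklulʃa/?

[rəɫˈtukləɫʃə]

/r/ stays [r].
/a/ — between /r/ and /l/, in an unstressed syllable — surfaces as [ə] (rule 2).
/l/ — between /a/ and /t/, word-finally or immediately before a consonant — surfaces as [ɫ] (rule 4).
/t/ (between /l/ and /u/) is in the target of rule 1 but the environment (word-initially) is not met → [t].
/u/ (between /t/ and /k/) is in the target of rule 2 but the environment (in an unstressed syllable) is not met → [u].
/k/ (between /u/ and /l/): rule 1 targets it, but not word-initially → unchanged [k].
/l/ (between /k/ and /u/) is in the target of rule 4 but the environment (word-finally or immediately before a consonant) is not met → [l].
Rule 2 applies to /u/ (between /l/ and /l/: in an unstressed syllable) → [ə].
/l/ (between /u/ and /ʃ/): word-finally or immediately before a consonant, so rule 4 applies → [ɫ].
/ʃ/ (between /l/ and /a/) fails the environment for rule 3, so it stays [ʃ].
Rule 2 applies to /a/ (word-final: in an unstressed syllable) → [ə].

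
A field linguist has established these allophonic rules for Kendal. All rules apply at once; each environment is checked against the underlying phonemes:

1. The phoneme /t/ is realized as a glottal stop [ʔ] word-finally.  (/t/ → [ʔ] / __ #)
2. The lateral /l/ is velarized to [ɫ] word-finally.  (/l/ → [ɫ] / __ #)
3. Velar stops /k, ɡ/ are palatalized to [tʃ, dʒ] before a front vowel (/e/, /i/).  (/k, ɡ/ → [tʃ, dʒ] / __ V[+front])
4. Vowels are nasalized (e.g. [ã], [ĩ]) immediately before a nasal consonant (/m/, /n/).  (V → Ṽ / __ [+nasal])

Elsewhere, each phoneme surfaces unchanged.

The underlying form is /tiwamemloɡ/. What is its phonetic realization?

[tiwãmẽmloɡ]

/t/ — word-initial; rule 1 does not apply here → [t].
/i/ — between /t/ and /w/; rule 4 does not apply here → [i].
/w/ (between /i/ and /a/): no rule targets it → [w].
/a/ (between /w/ and /m/): before a nasal consonant, so rule 4 applies → [ã].
/m/ stays [m].
/e/ (between /m/ and /m/) occurs before a nasal consonant → [ẽ] by rule 4.
/m/ — not in any rule's target class → [m].
/l/ (between /m/ and /o/) is in the target of rule 2 but the environment (word-finally) is not met → [l].
/o/ — between /l/ and /ɡ/; rule 4 does not apply here → [o].
/ɡ/ — word-final; rule 3 does not apply here → [ɡ].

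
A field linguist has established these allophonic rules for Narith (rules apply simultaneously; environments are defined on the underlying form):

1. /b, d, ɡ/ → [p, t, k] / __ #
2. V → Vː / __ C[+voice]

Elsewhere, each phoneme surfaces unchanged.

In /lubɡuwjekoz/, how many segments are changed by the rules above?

Segments that undergo a rule: /u/ → [uː] (rule 2); /u/ → [uː] (rule 2); /o/ → [oː] (rule 2).
All other segments surface unchanged.

3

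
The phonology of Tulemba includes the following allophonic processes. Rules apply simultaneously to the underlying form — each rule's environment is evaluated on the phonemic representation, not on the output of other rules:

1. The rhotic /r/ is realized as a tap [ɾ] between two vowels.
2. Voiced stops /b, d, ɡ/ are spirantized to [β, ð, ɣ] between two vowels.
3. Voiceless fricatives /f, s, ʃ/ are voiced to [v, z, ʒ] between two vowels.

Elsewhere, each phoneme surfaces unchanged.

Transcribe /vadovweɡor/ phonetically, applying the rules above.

[vaðovweɣor]

/v/ (word-initial) is unaffected → [v].
/a/ — not in any rule's target class → [a].
/d/ — between /a/ and /o/, between two vowels — surfaces as [ð] (rule 2).
/o/ stays [o].
/v/ (between /o/ and /w/): no rule targets it → [v].
/w/ — not in any rule's target class → [w].
/e/ (between /w/ and /ɡ/) is unaffected → [e].
Rule 2 applies to /ɡ/ (between /e/ and /o/: between two vowels) → [ɣ].
/o/ — not in any rule's target class → [o].
/r/ (word-final): rule 1 targets it, but not between two vowels → unchanged [r].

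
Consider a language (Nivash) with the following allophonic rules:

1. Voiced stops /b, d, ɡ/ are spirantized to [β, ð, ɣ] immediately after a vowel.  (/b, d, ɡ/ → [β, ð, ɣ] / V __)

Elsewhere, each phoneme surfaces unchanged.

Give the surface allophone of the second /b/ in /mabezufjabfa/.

[β]

/b/ — between /a/ and /f/, immediately after a vowel — surfaces as [β] (rule 1).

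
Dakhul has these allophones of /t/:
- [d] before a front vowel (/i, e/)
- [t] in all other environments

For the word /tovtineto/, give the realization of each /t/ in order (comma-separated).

[t], [d], [t]

Occurrence 1 (position 1): no conditioning environment matches → elsewhere allophone [t].
Occurrence 2 (position 4): before a front vowel (/i, e/) → [d].
Occurrence 3 (position 8): no conditioning environment matches → elsewhere allophone [t].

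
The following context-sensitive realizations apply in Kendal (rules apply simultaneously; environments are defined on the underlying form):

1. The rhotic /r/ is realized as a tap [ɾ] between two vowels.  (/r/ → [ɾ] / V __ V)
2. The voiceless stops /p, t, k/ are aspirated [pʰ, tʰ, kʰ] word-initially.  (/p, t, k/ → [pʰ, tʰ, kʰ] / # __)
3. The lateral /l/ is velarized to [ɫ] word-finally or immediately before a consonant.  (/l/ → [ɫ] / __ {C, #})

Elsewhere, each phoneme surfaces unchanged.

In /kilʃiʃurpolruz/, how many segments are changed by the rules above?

3

Segments that undergo a rule: /k/ → [kʰ] (rule 2); /l/ → [ɫ] (rule 3); /l/ → [ɫ] (rule 3).
All other segments surface unchanged.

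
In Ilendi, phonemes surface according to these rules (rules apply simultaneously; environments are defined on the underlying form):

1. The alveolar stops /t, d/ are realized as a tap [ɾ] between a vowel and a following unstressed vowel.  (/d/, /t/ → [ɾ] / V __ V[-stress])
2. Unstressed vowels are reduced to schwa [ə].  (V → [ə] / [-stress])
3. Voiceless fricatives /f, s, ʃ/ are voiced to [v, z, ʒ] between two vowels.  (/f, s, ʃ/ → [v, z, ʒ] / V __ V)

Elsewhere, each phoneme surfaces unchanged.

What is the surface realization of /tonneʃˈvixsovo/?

[tənnəʃˈvixsəvə]

/t/ (word-initial): rule 1 targets it, but not between a vowel and a following unstressed vowel → unchanged [t].
/o/ meets the environment for rule 2 (in an unstressed syllable) → [ə].
/e/ (between /n/ and /ʃ/): in an unstressed syllable, so rule 2 applies → [ə].
/ʃ/ (between /e/ and /v/) fails the environment for rule 3, so it stays [ʃ].
/i/ — between /v/ and /x/; rule 2 does not apply here → [i].
/s/ (between /x/ and /o/) is in the target of rule 3 but the environment (between two vowels) is not met → [s].
/o/ (between /s/ and /v/) occurs in an unstressed syllable → [ə] by rule 2.
Rule 2 applies to /o/ (word-final: in an unstressed syllable) → [ə].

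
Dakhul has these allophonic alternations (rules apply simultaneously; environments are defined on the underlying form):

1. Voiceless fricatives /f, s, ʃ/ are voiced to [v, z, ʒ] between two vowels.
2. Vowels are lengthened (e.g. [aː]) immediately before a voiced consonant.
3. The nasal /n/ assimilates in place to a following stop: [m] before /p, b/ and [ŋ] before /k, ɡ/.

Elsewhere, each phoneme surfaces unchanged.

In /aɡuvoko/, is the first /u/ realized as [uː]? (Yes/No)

Yes

Rule 2 applies to /u/ (between /ɡ/ and /v/: before a voiced consonant) → [uː].
The actual realization is [uː], which matches [uː].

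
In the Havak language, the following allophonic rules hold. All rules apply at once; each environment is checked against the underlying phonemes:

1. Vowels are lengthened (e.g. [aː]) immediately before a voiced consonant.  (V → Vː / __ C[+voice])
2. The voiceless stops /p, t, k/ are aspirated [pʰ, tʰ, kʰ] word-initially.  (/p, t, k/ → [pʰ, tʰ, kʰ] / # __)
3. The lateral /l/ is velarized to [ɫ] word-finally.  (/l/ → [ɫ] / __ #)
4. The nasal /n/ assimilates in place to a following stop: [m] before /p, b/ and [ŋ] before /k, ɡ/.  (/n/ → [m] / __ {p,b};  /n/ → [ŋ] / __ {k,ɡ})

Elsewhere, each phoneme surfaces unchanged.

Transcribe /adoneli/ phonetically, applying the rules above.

[aːdoːneːli]

/a/ meets the environment for rule 1 (before a voiced consonant) → [aː].
/o/ (between /d/ and /n/) occurs before a voiced consonant → [oː] by rule 1.
/n/ (between /o/ and /e/) fails the environment for rule 4, so it stays [n].
Rule 1 applies to /e/ (between /n/ and /l/: before a voiced consonant) → [eː].
/l/ — between /e/ and /i/; rule 3 does not apply here → [l].
/i/ (word-final) fails the environment for rule 1, so it stays [i].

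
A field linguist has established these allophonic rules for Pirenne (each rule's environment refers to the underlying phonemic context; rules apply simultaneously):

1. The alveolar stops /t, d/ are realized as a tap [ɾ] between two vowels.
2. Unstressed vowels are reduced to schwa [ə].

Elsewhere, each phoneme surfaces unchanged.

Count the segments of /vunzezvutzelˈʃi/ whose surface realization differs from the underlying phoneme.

Segments that undergo a rule: /u/ → [ə] (rule 2); /e/ → [ə] (rule 2); /u/ → [ə] (rule 2); /e/ → [ə] (rule 2).
All other segments surface unchanged.

4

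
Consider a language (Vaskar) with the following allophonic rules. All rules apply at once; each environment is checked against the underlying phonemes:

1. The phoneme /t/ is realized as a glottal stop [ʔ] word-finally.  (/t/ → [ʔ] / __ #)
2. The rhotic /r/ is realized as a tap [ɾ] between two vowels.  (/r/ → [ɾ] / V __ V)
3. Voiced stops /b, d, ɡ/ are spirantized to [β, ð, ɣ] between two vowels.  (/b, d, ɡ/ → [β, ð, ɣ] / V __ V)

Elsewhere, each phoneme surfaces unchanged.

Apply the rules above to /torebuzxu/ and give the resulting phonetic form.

/t/ (word-initial) is in the target of rule 1 but the environment (word-finally) is not met → [t].
/o/ stays [o].
/r/ (between /o/ and /e/): between two vowels, so rule 2 applies → [ɾ].
/e/ (between /r/ and /b/) is unaffected → [e].
/b/ — between /e/ and /u/, between two vowels — surfaces as [β] (rule 3).
/u/ (between /b/ and /z/): no rule targets it → [u].
/z/ stays [z].
/x/ stays [x].
/u/ stays [u].

[toɾeβuzxu]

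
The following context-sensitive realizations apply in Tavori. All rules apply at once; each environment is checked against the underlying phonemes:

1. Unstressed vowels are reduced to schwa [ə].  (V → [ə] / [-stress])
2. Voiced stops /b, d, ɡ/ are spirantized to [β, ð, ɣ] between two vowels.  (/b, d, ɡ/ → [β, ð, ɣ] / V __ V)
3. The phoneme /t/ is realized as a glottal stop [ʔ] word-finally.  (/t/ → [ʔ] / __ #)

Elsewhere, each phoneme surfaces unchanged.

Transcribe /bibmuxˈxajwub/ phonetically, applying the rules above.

[bəbməxˈxajwəb]

/b/ (word-initial): rule 2 targets it, but not between two vowels → unchanged [b].
/i/ (between /b/ and /b/) occurs in an unstressed syllable → [ə] by rule 1.
/b/ (between /i/ and /m/) is in the target of rule 2 but the environment (between two vowels) is not met → [b].
/m/ (between /b/ and /u/) is unaffected → [m].
/u/ (between /m/ and /x/): in an unstressed syllable, so rule 1 applies → [ə].
/x/ (between /u/ and /x/): no rule targets it → [x].
/x/ — not in any rule's target class → [x].
/a/ (between /x/ and /j/): rule 1 targets it, but not in an unstressed syllable → unchanged [a].
/j/ stays [j].
/w/ — not in any rule's target class → [w].
/u/ (between /w/ and /b/) occurs in an unstressed syllable → [ə] by rule 1.
/b/ (word-final) fails the environment for rule 2, so it stays [b].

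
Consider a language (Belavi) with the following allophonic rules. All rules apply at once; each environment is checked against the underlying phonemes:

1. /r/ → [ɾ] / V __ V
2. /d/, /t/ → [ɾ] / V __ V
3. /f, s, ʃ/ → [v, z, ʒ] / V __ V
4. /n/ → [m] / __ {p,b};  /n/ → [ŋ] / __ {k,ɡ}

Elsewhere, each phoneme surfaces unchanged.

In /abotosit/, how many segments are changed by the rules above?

2

Segments that undergo a rule: /t/ → [ɾ] (rule 2); /s/ → [z] (rule 3).
All other segments surface unchanged.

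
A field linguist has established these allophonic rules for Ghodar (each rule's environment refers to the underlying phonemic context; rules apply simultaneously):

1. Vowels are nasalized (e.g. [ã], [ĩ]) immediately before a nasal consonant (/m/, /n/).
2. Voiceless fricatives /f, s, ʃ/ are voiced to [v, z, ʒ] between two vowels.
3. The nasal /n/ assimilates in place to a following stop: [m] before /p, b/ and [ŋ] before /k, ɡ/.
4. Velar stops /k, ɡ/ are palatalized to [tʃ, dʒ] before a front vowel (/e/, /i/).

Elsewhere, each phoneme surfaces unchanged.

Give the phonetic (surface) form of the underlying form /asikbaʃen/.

[azikbaʒẽn]

/a/ (word-initial): rule 1 targets it, but not before a nasal consonant → unchanged [a].
/s/ (between /a/ and /i/) occurs between two vowels → [z] by rule 2.
/i/ (between /s/ and /k/): rule 1 targets it, but not before a nasal consonant → unchanged [i].
/k/ (between /i/ and /b/): rule 4 targets it, but not before a front vowel → unchanged [k].
/a/ — between /b/ and /ʃ/; rule 1 does not apply here → [a].
Rule 2 applies to /ʃ/ (between /a/ and /e/: between two vowels) → [ʒ].
/e/ (between /ʃ/ and /n/) occurs before a nasal consonant → [ẽ] by rule 1.
/n/ (word-final) is in the target of rule 3 but the environment (before a labial or velar stop) is not met → [n].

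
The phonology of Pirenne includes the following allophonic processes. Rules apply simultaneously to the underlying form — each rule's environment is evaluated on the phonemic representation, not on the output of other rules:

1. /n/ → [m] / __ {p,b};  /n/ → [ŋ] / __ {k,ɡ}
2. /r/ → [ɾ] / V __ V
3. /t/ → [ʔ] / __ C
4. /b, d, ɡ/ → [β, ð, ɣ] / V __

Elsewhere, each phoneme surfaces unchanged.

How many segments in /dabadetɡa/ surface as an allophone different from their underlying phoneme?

3

Segments that undergo a rule: /b/ → [β] (rule 4); /d/ → [ð] (rule 4); /t/ → [ʔ] (rule 3).
All other segments surface unchanged.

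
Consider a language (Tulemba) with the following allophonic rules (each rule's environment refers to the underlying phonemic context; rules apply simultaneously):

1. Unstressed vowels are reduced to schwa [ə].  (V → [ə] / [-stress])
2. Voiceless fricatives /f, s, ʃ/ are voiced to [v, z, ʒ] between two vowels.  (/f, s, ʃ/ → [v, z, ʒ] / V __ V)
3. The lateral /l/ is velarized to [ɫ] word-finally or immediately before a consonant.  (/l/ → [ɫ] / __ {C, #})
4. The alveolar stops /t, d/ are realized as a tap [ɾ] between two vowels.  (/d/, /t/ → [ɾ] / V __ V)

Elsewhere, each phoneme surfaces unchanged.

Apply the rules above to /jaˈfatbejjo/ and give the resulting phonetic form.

[jəˈvatbəjjə]

/j/ — not in any rule's target class → [j].
/a/ (between /j/ and /f/) occurs in an unstressed syllable → [ə] by rule 1.
/f/ meets the environment for rule 2 (between two vowels) → [v].
/a/ (between /f/ and /t/) fails the environment for rule 1, so it stays [a].
/t/ (between /a/ and /b/) fails the environment for rule 4, so it stays [t].
/b/ (between /t/ and /e/): no rule targets it → [b].
/e/ — between /b/ and /j/, in an unstressed syllable — surfaces as [ə] (rule 1).
/j/ (between /e/ and /j/) is unaffected → [j].
/j/ (between /j/ and /o/): no rule targets it → [j].
Rule 1 applies to /o/ (word-final: in an unstressed syllable) → [ə].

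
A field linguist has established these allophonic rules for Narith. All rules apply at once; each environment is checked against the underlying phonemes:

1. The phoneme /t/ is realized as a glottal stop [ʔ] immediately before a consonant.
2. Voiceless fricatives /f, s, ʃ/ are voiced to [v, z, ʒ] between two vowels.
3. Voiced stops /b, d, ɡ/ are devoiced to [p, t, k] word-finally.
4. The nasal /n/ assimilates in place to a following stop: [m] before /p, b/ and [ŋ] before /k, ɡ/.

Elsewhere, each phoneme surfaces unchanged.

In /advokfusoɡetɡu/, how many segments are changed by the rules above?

Segments that undergo a rule: /s/ → [z] (rule 2); /t/ → [ʔ] (rule 1).
All other segments surface unchanged.

2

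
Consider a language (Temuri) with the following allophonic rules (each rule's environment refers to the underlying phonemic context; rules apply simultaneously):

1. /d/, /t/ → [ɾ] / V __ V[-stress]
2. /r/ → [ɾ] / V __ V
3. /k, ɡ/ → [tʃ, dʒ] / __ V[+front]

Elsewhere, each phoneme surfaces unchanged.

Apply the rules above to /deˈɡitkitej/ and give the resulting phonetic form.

/d/ — word-initial; rule 1 does not apply here → [d].
/ɡ/ (between /e/ and /i/) occurs before a front vowel → [dʒ] by rule 3.
/t/ (between /i/ and /k/): rule 1 targets it, but not between a vowel and a following unstressed vowel → unchanged [t].
/k/ — between /t/ and /i/, before a front vowel — surfaces as [tʃ] (rule 3).
/t/ (between /i/ and /e/): between a vowel and a following unstressed vowel, so rule 1 applies → [ɾ].

[deˈdʒittʃiɾej]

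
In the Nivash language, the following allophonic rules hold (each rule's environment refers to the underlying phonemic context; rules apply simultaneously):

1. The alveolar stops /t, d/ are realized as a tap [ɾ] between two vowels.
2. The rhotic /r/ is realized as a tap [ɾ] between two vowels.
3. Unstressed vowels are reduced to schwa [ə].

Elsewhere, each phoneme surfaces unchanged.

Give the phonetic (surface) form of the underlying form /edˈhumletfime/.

Rule 3 applies to /e/ (word-initial: in an unstressed syllable) → [ə].
/d/ (between /e/ and /h/) is in the target of rule 1 but the environment (between two vowels) is not met → [d].
/h/ (between /d/ and /u/): no rule targets it → [h].
/u/ (between /h/ and /m/) is in the target of rule 3 but the environment (in an unstressed syllable) is not met → [u].
/m/ stays [m].
/l/ (between /m/ and /e/) is unaffected → [l].
/e/ — between /l/ and /t/, in an unstressed syllable — surfaces as [ə] (rule 3).
/t/ (between /e/ and /f/): rule 1 targets it, but not between two vowels → unchanged [t].
/f/ (between /t/ and /i/): no rule targets it → [f].
Rule 3 applies to /i/ (between /f/ and /m/: in an unstressed syllable) → [ə].
/m/ (between /i/ and /e/): no rule targets it → [m].
/e/ (word-final): in an unstressed syllable, so rule 3 applies → [ə].

[ədˈhumlətfəmə]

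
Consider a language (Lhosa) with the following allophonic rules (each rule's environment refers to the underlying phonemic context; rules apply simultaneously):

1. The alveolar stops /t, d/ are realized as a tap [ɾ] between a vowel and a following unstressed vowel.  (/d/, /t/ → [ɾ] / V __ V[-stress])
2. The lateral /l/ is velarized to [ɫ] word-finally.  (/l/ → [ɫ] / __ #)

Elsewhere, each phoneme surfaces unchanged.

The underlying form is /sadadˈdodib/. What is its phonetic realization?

/s/ (word-initial) is unaffected → [s].
/a/ — not in any rule's target class → [a].
/d/ (between /a/ and /a/) occurs between a vowel and a following unstressed vowel → [ɾ] by rule 1.
/a/ — not in any rule's target class → [a].
/d/ — between /a/ and /d/; rule 1 does not apply here → [d].
/d/ (between /d/ and /o/) is in the target of rule 1 but the environment (between a vowel and a following unstressed vowel) is not met → [d].
/o/ — not in any rule's target class → [o].
/d/ — between /o/ and /i/, between a vowel and a following unstressed vowel — surfaces as [ɾ] (rule 1).
/i/ — not in any rule's target class → [i].
/b/ — not in any rule's target class → [b].

[saɾadˈdoɾib]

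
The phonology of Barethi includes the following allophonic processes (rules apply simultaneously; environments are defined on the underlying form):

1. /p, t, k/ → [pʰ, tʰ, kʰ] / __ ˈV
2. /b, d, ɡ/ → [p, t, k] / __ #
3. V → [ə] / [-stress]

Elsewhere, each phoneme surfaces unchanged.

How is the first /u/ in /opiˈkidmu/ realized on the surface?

/u/ (word-final): in an unstressed syllable, so rule 3 applies → [ə].

[ə]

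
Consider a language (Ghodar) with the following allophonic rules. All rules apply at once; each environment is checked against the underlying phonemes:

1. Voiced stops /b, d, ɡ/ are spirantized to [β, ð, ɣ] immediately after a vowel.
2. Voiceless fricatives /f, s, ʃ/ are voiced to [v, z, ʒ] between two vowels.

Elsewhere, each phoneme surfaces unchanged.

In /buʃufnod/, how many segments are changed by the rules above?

2

Segments that undergo a rule: /ʃ/ → [ʒ] (rule 2); /d/ → [ð] (rule 1).
All other segments surface unchanged.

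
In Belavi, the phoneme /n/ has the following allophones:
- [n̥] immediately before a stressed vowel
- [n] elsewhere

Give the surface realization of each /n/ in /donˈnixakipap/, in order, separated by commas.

[n], [n̥]

Occurrence 1 (position 3): no conditioning environment matches → elsewhere allophone [n].
Occurrence 2 (position 4): immediately before a stressed vowel → [n̥].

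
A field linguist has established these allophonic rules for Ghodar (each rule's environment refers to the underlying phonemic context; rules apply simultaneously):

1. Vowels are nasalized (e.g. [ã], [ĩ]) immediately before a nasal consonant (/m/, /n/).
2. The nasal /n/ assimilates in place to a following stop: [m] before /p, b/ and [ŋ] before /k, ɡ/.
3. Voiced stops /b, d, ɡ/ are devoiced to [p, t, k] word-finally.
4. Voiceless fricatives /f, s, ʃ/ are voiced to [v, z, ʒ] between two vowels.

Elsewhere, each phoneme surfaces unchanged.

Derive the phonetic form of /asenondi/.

/a/ — word-initial; rule 1 does not apply here → [a].
Rule 4 applies to /s/ (between /a/ and /e/: between two vowels) → [z].
/e/ (between /s/ and /n/): before a nasal consonant, so rule 1 applies → [ẽ].
/n/ (between /e/ and /o/) fails the environment for rule 2, so it stays [n].
/o/ — between /n/ and /n/, before a nasal consonant — surfaces as [õ] (rule 1).
/n/ — between /o/ and /d/; rule 2 does not apply here → [n].
/d/ (between /n/ and /i/) fails the environment for rule 3, so it stays [d].
/i/ (word-final) fails the environment for rule 1, so it stays [i].

[azẽnõndi]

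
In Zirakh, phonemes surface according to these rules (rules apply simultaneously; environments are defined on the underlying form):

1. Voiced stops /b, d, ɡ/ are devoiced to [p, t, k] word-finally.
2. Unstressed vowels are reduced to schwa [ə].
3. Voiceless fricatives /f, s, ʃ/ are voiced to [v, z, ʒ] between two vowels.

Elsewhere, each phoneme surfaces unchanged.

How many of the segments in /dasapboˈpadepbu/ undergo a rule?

6

Segments that undergo a rule: /a/ → [ə] (rule 2); /s/ → [z] (rule 3); /a/ → [ə] (rule 2); /o/ → [ə] (rule 2); /e/ → [ə] (rule 2); /u/ → [ə] (rule 2).
All other segments surface unchanged.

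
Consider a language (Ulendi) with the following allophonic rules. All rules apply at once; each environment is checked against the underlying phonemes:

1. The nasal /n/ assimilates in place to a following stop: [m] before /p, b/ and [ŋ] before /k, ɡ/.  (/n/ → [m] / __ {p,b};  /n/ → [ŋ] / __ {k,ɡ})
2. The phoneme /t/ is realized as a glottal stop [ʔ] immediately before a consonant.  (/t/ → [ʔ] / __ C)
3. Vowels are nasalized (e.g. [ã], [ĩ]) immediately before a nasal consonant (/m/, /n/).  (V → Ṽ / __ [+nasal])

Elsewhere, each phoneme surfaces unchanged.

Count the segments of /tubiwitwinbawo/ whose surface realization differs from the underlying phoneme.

3

Segments that undergo a rule: /t/ → [ʔ] (rule 2); /i/ → [ĩ] (rule 3); /n/ → [m] (rule 1).
All other segments surface unchanged.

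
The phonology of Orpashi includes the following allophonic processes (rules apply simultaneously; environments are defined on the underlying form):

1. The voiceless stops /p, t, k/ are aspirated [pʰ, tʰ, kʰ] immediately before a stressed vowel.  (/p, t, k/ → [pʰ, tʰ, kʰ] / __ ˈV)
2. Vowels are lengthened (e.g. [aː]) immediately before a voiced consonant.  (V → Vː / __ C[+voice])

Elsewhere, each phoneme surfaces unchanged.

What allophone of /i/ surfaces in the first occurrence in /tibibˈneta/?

/i/ (between /t/ and /b/) occurs before a voiced consonant → [iː] by rule 2.

[iː]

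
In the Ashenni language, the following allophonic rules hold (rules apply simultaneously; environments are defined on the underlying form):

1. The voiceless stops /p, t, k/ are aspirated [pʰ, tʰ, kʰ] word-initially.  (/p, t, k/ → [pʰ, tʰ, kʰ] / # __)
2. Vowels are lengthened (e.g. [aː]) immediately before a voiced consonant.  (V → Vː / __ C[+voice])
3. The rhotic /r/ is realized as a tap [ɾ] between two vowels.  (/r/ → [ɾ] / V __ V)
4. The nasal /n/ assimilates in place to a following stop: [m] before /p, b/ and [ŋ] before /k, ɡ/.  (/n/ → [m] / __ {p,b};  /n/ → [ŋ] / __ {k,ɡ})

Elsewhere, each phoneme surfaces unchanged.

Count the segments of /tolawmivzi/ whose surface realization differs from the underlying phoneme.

Segments that undergo a rule: /t/ → [tʰ] (rule 1); /o/ → [oː] (rule 2); /a/ → [aː] (rule 2); /i/ → [iː] (rule 2).
All other segments surface unchanged.

4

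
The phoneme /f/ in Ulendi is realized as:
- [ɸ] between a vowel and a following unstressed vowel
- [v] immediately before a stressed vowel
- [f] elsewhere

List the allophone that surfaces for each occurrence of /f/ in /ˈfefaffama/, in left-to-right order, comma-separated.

Occurrence 1 (position 1): immediately before a stressed vowel → [v].
Occurrence 2 (position 3): between a vowel and a following unstressed vowel → [ɸ].
Occurrence 3 (position 5): no conditioning environment matches → elsewhere allophone [f].
Occurrence 4 (position 6): no conditioning environment matches → elsewhere allophone [f].

[v], [ɸ], [f], [f]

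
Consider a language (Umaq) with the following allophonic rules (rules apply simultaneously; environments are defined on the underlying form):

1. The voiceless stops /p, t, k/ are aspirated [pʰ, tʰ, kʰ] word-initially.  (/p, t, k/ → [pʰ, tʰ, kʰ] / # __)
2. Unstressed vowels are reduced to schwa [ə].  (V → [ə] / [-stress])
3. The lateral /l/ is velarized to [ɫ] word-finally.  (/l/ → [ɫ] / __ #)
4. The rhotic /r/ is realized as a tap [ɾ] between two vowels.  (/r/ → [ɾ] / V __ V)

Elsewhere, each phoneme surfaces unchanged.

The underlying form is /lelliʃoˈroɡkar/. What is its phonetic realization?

[ləlləʃəˈɾoɡkər]

/l/ (word-initial) fails the environment for rule 3, so it stays [l].
/e/ meets the environment for rule 2 (in an unstressed syllable) → [ə].
/l/ (between /e/ and /l/) is in the target of rule 3 but the environment (word-finally) is not met → [l].
/l/ (between /l/ and /i/) is in the target of rule 3 but the environment (word-finally) is not met → [l].
/i/ meets the environment for rule 2 (in an unstressed syllable) → [ə].
/o/ meets the environment for rule 2 (in an unstressed syllable) → [ə].
/r/ meets the environment for rule 4 (between two vowels) → [ɾ].
/o/ (between /r/ and /ɡ/): rule 2 targets it, but not in an unstressed syllable → unchanged [o].
/k/ (between /ɡ/ and /a/) is in the target of rule 1 but the environment (word-initially) is not met → [k].
/a/ (between /k/ and /r/): in an unstressed syllable, so rule 2 applies → [ə].
/r/ (word-final) is in the target of rule 4 but the environment (between two vowels) is not met → [r].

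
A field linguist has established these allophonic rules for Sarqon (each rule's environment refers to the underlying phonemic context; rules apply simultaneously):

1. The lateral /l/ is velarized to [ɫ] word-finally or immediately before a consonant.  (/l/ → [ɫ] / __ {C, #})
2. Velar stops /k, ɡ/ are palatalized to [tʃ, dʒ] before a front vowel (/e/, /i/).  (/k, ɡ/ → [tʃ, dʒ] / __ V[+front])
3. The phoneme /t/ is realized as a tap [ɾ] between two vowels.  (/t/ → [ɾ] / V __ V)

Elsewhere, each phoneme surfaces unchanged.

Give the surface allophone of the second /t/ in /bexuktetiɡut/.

/t/ — between /e/ and /i/, between two vowels — surfaces as [ɾ] (rule 3).

[ɾ]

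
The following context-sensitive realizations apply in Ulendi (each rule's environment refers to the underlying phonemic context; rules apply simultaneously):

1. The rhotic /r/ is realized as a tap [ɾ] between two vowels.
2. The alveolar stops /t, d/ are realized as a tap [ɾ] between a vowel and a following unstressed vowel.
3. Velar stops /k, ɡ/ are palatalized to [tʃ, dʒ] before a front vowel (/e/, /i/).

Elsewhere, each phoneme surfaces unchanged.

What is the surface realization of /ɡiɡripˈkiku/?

/ɡ/ meets the environment for rule 3 (before a front vowel) → [dʒ].
/i/ (between /ɡ/ and /ɡ/) is unaffected → [i].
/ɡ/ (between /i/ and /r/): rule 3 targets it, but not before a front vowel → unchanged [ɡ].
/r/ (between /ɡ/ and /i/) fails the environment for rule 1, so it stays [r].
/i/ (between /r/ and /p/) is unaffected → [i].
/p/ (between /i/ and /k/): no rule targets it → [p].
/k/ meets the environment for rule 3 (before a front vowel) → [tʃ].
/i/ (between /k/ and /k/) is unaffected → [i].
/k/ — between /i/ and /u/; rule 3 does not apply here → [k].
/u/ (word-final): no rule targets it → [u].

[dʒiɡripˈtʃiku]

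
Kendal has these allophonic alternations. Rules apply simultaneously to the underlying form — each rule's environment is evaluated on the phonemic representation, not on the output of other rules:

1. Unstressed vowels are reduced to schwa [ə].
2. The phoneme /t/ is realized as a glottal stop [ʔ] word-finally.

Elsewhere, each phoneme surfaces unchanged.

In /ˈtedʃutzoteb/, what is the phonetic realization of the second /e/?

/e/ (between /t/ and /b/) occurs in an unstressed syllable → [ə] by rule 1.

[ə]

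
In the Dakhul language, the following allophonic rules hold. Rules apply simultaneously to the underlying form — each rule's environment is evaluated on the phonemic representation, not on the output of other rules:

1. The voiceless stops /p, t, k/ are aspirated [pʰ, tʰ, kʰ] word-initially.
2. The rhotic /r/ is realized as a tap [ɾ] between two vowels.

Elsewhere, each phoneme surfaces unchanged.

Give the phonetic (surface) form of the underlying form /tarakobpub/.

/t/ meets the environment for rule 1 (word-initially) → [tʰ].
/a/ (between /t/ and /r/) is unaffected → [a].
Rule 2 applies to /r/ (between /a/ and /a/: between two vowels) → [ɾ].
/a/ (between /r/ and /k/) is unaffected → [a].
/k/ (between /a/ and /o/) fails the environment for rule 1, so it stays [k].
/o/ — not in any rule's target class → [o].
/b/ (between /o/ and /p/) is unaffected → [b].
/p/ — between /b/ and /u/; rule 1 does not apply here → [p].
/u/ (between /p/ and /b/): no rule targets it → [u].
/b/ stays [b].

[tʰaɾakobpub]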